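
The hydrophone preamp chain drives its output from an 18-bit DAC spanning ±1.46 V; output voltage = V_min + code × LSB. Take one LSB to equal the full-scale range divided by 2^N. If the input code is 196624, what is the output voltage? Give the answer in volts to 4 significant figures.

Full-scale range = 1.46 V − (-1.46 V) = 2.92 V. LSB = 2.92 V / 2^18.
V_out = -1.46 + 196624 × (2.92/262144) V
      = -1.46 V + 2.19018 V = 0.730178 V.

0.7302 V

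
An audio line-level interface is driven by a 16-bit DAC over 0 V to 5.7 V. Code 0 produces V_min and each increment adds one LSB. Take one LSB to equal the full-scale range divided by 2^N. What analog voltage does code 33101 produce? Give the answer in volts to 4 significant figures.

Range is 5.7 V. LSB = 5.7 V / 2^16.
V_out = 0 + 33101 × (5.7/65536) V
      = 0 V + 2.87896 V = 2.87896 V.

2.879 V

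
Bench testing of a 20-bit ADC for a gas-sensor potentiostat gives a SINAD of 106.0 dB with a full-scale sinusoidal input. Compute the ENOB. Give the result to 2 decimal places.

ENOB = (106.0 − 1.76)/6.02 = 17.3156 bits.

17.32 bits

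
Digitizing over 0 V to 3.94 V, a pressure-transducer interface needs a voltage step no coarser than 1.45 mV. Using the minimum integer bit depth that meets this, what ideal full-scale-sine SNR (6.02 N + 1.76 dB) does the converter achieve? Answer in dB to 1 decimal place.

Span = 3.94 V.
Need 2^N ≥ 3.94 V / 1.45 mV = 2717 → N_min = 12.
6.02(12) + 1.76 = 74.00 dB.

74.0 dB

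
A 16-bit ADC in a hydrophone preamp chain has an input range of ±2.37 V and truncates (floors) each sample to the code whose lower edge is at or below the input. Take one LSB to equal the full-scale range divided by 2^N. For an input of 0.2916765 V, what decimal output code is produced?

36800

Span: 2.37 V − (-2.37 V) = 4.74 V. LSB = 4.74 V / 2^16 ≈ 72.33 µV.
V_in − V_min = 0.2916765 − (-2.37) = 2.6616765 V.
Divide by LSB: 2.6616765 × 65536/4.74 = 36800.7661.
Truncating gives code 36800.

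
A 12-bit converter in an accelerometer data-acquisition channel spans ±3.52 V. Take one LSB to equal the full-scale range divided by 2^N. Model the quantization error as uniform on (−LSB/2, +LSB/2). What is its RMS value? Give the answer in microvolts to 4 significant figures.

496.2 µV

Full-scale range = 3.52 V − (-3.52 V) = 7.04 V.
Step size = 7.04/4096 V = 1.71875 mV.
σ_q = LSB/√12 = 1.71875 mV/3.4641 = 496.2 µV.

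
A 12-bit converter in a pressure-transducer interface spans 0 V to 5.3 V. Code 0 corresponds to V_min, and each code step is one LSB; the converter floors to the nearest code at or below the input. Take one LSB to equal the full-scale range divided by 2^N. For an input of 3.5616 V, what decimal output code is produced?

Range is 5.3 V. LSB = 5.3 V / 2^12 ≈ 1.294 mV.
V_in − V_min = 3.5616 − (0) = 3.5616 V.
Divide by LSB: 3.5616 × 4096/5.3 = 2752.5120.
Truncating gives code 2752.

2752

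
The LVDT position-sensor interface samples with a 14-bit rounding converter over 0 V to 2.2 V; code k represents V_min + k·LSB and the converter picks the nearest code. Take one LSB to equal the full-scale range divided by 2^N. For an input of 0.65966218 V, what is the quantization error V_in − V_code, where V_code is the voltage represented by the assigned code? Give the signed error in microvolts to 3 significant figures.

Full-scale range = 2.2 V. LSB = 2.2 V / 2^14 ≈ 134.3 µV.
Position in LSBs: (0.65966218 − (0)) × 16384/2.2 = 4912.6842; rounding gives k = 4913.
Reconstructed level: 0 + 4913 × 2.2/16384 V = 0.65970458984 V.
e = 0.65966218 − (0.65970458984) = −42.4 µV.

−42.4 µV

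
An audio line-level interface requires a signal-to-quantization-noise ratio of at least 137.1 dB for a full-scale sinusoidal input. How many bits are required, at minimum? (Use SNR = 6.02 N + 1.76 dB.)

23 bits

Required N = ⌈(137.1 − 1.76)/6.02⌉ = ⌈22.482⌉ = 23.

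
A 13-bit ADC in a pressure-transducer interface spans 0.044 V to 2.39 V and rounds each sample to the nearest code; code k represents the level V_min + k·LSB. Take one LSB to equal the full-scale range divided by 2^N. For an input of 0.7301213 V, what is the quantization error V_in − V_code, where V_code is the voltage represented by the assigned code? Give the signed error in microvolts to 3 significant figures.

Span: 2.39 V − (0.044 V) = 2.346 V. LSB = 2.346 V / 2^13 ≈ 286.4 µV.
(V_in − V_min)/LSB = (0.7301213 − (0.044)) × 8192/2.346 = 2395.8677 → nearest code k = 2396.
V_code = V_min + k × range/2^13 = 0.044 + 2396 × 2.346/8192 = 0.7301591797 V.
Error = V_in − V_code = 0.7301213 − (0.7301591797) = −37.9 µV.

−37.9 µV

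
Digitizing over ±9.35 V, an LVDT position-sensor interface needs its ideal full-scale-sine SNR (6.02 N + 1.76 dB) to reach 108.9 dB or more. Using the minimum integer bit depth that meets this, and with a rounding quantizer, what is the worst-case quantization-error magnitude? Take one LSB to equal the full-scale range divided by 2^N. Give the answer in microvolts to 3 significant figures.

35.7 µV

Full-scale range = 9.35 V − (-9.35 V) = 18.7 V.
Required N = ⌈(108.9 − 1.76)/6.02⌉ = ⌈17.797⌉ = 18.
LSB = 18.7 V ÷ 2^18 = 18.7/262144 V = 71.335 µV.
Max error for round-to-nearest is LSB/2 = 35.7 µV.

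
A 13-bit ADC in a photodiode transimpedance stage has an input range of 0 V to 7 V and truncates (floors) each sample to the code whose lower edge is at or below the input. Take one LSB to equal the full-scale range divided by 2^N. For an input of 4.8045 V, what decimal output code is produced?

5622

V_FS = 7 V. LSB = 7 V / 2^13 ≈ 0.8545 mV.
V_in − V_min = 4.8045 − (0) = 4.8045 V.
Divide by LSB: 4.8045 × 8192/7 = 5622.6377.
Truncating gives code 5622.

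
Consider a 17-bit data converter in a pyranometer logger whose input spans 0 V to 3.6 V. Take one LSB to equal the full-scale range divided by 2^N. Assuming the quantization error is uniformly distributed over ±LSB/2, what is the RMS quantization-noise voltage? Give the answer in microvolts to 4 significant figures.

7.929 µV

Span = 3.6 V.
LSB = 3.6 V ÷ 2^17 = 3.6/131072 V = 27.4658 µV.
For a uniform distribution on [−LSB/2, +LSB/2], V_rms = LSB/√12 = 27.4658 µV/3.4641 = 7.929 µV.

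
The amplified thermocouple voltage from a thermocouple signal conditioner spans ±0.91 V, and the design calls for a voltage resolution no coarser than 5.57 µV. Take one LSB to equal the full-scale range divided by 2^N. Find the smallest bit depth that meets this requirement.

Full-scale range = 0.91 V − (-0.91 V) = 1.82 V.
Levels needed ≥ 1.82/5.57 µV = 326800. 2^19 = 524288 suffices, so N_min = 19.

19 bits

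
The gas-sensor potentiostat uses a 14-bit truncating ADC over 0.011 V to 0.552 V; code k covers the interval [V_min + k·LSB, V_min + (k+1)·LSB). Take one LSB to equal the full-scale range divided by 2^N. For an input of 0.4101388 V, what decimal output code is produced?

The full-scale span is 0.552 − (0.011) = 0.541 V. LSB = 0.541 V / 2^14 ≈ 33.02 µV.
(V_in − V_min) × 2^14/range = (0.4101388 − (0.011)) × 16384/0.541 = 12087.782.
Floor → code = 12087.

12087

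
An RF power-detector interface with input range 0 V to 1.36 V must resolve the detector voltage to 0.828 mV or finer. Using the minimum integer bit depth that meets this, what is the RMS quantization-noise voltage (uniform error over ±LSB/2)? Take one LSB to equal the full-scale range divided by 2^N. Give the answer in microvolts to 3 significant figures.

Range is 1.36 V.
Levels needed ≥ 1.36/0.828 mV = 1643. 2^11 = 2048 suffices, so N_min = 11.
Step size = 1.36/2048 V = 0.66406 mV.
V_rms = LSB/√12 = 192 µV.

192 µV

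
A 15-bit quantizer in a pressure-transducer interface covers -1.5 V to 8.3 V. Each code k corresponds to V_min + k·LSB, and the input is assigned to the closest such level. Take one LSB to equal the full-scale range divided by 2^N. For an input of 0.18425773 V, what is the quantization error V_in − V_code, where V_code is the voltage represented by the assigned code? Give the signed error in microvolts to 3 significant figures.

−117 µV

The full-scale span is 8.3 − (-1.5) = 9.8 V. LSB = 9.8 V / 2^15 ≈ 299.1 µV.
(0.18425773 − (-1.5)) / LSB = 1.68425773 × 32768/9.8 = 5631.6079. Nearest integer: k = 5632.
V_code = V_min + k × range/2^15 = -1.5 + 5632 × 9.8/32768 = 0.18437500000 V.
e = 0.18425773 − (0.18437500000) = −117 µV.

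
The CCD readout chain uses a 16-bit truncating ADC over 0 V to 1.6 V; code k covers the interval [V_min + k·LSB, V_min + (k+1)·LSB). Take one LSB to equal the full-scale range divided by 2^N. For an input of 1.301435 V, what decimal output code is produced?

53306

Full-scale range = 1.6 V. LSB = 1.6 V / 2^16 ≈ 24.41 µV.
code = ⌊(V_in − V_min)/LSB⌋ = ⌊(V_in − V_min) × 2^16 / range⌋
     = ⌊(1.301435 − (0)) × 65536 / 1.6⌋ = ⌊1.301435 × 65536/1.6⌋
     = ⌊53306.778⌋ = 53306.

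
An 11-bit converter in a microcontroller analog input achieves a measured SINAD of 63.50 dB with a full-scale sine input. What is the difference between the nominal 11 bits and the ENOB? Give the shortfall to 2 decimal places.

0.74 bits

ENOB = (SINAD − 1.76)/6.02 = (63.50 − 1.76)/6.02 = 10.2558 bits.
Lost resolution: 11 − 10.2558 = 0.7442 bits.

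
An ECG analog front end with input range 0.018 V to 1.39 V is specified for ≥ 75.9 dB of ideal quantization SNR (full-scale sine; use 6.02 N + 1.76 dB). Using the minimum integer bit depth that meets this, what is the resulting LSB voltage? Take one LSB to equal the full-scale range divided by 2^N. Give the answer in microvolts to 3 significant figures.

167 µV

Span: 1.39 V − (0.018 V) = 1.372 V.
Solving 6.02 N ≥ 75.9 − 1.76: N ≥ 12.316. Round up → N = 13.
LSB = 1.372 V ÷ 2^13 = 1.372/8192 V = 167 µV.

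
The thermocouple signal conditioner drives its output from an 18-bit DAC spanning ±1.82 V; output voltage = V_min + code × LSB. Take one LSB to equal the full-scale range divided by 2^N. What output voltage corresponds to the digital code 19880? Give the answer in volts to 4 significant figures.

Full-scale range = 1.82 V − (-1.82 V) = 3.64 V. LSB = 3.64 V / 2^18.
Output = V_min + (19880/262144) × range = -1.82 + 0.0758362 × 3.64 V
      = -1.82 + 0.276044 = -1.54396 V.

-1.544 V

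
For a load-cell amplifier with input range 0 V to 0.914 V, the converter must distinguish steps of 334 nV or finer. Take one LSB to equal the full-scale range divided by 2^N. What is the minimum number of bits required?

Span = 0.914 V.
Need 2^N ≥ 0.914 V / 334 nV = 2.737e6 → N_min = 22.

22 bits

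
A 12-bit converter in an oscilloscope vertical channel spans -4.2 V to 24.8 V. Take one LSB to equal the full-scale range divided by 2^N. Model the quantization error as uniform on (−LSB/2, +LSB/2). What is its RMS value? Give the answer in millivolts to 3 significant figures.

Span: 24.8 V − (-4.2 V) = 29 V.
Step size = 29/4096 V = 7.0801 mV.
For a uniform distribution on [−LSB/2, +LSB/2], V_rms = LSB/√12 = 7.0801 mV/3.4641 = 2.04 mV.

2.04 mV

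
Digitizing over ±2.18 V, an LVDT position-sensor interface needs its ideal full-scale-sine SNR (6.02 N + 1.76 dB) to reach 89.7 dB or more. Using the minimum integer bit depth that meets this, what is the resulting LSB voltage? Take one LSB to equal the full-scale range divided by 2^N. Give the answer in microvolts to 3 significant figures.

133 µV

Full-scale range = 2.18 V − (-2.18 V) = 4.36 V.
N ≥ (89.7 − 1.76)/6.02 = 14.608 → N_min = 15.
Step size = 4.36/32768 V = 133 µV.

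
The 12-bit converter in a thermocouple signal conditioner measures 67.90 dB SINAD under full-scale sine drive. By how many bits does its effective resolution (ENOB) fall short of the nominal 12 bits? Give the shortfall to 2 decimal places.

Effective bits = (67.90 − 1.76)/6.02 = 10.9867.
Shortfall = 12 − 10.9867 = 1.0133 bits.

1.01 bits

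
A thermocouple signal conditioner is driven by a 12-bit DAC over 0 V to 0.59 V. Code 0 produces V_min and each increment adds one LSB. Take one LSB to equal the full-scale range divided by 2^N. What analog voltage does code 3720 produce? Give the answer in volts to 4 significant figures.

V_FS = 0.59 V. LSB = 0.59 V / 2^12.
Output = V_min + (3720/4096) × range = 0 + 0.908203 × 0.59 V
      = 0 + 0.535840 = 0.535840 V.

0.5358 V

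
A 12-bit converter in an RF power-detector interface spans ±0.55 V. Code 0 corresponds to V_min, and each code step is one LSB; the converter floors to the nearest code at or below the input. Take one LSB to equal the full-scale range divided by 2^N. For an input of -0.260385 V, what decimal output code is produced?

1078

The full-scale span is 0.55 − (-0.55) = 1.1 V. LSB = 1.1 V / 2^12 ≈ 268.6 µV.
V_in − V_min = -0.260385 − (-0.55) = 0.289615 V.
Divide by LSB: 0.289615 × 4096/1.1 = 1078.4209.
Truncating gives code 1078.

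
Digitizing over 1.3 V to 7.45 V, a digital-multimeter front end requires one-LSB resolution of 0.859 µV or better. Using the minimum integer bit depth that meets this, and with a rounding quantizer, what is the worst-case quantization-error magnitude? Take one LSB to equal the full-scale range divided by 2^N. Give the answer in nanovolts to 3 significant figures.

367 nV

The full-scale span is 7.45 − (1.3) = 6.15 V.
6.15 V / 0.859 µV = 7.159e6. Since 2^22 = 4194304 and 2^23 = 8388608, N = 23.
Step size = 6.15/8388608 V = 0.73314 µV.
|e|_max = LSB/2 = 367 nV.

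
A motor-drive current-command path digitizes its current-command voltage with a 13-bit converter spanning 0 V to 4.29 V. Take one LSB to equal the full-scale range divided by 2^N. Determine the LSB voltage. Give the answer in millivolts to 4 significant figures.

Range is 4.29 V.
Number of codes = 2^13 = 8192.
LSB = 4.29 V / 2^13 = 0.5237 mV.

0.5237 mV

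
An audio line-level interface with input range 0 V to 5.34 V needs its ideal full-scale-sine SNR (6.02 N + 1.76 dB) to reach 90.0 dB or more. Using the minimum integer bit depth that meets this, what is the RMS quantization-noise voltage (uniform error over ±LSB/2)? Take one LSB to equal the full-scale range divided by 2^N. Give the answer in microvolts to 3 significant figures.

Span = 5.34 V.
N ≥ (90.0 − 1.76)/6.02 = 14.658 → N_min = 15.
Step size = 5.34/32768 V = 162.96 µV.
σ_q = LSB/√12 = 162.96 µV/3.4641 = 47.0 µV.

47.0 µV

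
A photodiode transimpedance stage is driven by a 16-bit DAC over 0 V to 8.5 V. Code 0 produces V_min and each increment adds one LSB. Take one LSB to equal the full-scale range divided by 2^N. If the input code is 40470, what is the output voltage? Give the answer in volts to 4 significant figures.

Range is 8.5 V. LSB = 8.5 V / 2^16.
V_out = 0 + 40470 × (8.5/65536) V
      = 0 V + 5.24895 V = 5.24895 V.

5.249 V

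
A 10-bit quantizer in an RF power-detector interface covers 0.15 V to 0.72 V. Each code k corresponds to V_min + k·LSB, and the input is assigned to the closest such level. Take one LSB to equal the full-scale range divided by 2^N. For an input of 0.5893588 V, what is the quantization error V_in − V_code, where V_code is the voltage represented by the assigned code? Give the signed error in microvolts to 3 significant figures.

The full-scale span is 0.72 − (0.15) = 0.57 V. LSB = 0.57 V / 2^10 ≈ 0.5566 mV.
(V_in − V_min)/LSB = (0.5893588 − (0.15)) × 1024/0.57 = 789.3042 → nearest code k = 789.
Reconstructed level: 0.15 + 789 × 0.57/1024 V = 0.5891894531 V.
V_in − V_code = 0.5893588 − (0.5891894531) = +169 µV.

+169 µV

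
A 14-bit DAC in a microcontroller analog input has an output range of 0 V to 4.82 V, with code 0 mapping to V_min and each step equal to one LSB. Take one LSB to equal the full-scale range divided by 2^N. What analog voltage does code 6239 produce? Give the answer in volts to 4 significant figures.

1.835 V

Span = 4.82 V. LSB = 4.82 V / 2^14.
Output = V_min + (6239/16384) × range = 0 + 0.380798 × 4.82 V
      = 0 + 1.83545 = 1.83545 V.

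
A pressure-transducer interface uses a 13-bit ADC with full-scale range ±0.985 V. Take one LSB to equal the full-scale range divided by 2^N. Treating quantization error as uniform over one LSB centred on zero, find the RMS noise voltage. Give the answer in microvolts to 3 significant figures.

69.4 µV

Span: 0.985 V − (-0.985 V) = 1.97 V.
LSB = 1.97 V / 2^13 = 240.48 µV.
V_rms = LSB/√12 = 240.48 µV / √12 = 69.4 µV.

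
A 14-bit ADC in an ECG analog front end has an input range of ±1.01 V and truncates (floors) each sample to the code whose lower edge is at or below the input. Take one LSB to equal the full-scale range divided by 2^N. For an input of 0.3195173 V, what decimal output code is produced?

10783

Range = 1.01 − (-1.01) = 2.02 V. LSB = 2.02 V / 2^14 ≈ 123.3 µV.
code = ⌊(V_in − V_min)/LSB⌋ = ⌊(V_in − V_min) × 2^14 / range⌋
     = ⌊(0.3195173 − (-1.01)) × 16384 / 2.02⌋ = ⌊1.3295173 × 16384/2.02⌋
     = ⌊10783.570⌋ = 10783.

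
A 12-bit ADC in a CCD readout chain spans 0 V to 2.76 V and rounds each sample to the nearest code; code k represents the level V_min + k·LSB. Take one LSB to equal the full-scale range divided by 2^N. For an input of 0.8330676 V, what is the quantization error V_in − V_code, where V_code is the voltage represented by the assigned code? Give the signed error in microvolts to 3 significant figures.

Range is 2.76 V. LSB = 2.76 V / 2^12 ≈ 0.6738 mV.
(V_in − V_min)/LSB = (0.8330676 − (0)) × 4096/2.76 = 1236.3206 → nearest code k = 1236.
V_code = V_min + k × range/2^12 = 0 + 1236 × 2.76/4096 = 0.8328515625 V.
V_in − V_code = 0.8330676 − (0.8328515625) = +216 µV.

+216 µV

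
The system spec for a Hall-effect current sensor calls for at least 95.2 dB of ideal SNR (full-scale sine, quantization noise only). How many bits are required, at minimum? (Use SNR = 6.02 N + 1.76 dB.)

Required N = ⌈(95.2 − 1.76)/6.02⌉ = ⌈15.522⌉ = 16.

16 bits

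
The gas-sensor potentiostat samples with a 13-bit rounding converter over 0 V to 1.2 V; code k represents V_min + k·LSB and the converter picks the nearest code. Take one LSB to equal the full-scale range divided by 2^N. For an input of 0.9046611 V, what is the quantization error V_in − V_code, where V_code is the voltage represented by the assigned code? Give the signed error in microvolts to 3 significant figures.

Full-scale range = 1.2 V. LSB = 1.2 V / 2^13 ≈ 146.5 µV.
(0.9046611 − (0)) / LSB = 0.9046611 × 8192/1.2 = 6175.8198. Nearest integer: k = 6176.
V_code = 0 + (6176/8192) × 1.2 = 0.9046875000 V.
Error = V_in − V_code = 0.9046611 − (0.9046875000) = −26.4 µV.

−26.4 µV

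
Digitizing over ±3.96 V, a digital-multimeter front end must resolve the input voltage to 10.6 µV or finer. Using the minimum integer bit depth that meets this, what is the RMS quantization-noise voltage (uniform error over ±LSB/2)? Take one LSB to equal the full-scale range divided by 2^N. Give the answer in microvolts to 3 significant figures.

Full-scale range = 3.96 V − (-3.96 V) = 7.92 V.
7.92 V / 10.6 µV = 747200. Since 2^19 = 524288 and 2^20 = 1048576, N = 20.
Step size = 7.92/1048576 V = 7.5531 µV.
RMS noise = LSB/√12 = 2.18 µV.

2.18 µV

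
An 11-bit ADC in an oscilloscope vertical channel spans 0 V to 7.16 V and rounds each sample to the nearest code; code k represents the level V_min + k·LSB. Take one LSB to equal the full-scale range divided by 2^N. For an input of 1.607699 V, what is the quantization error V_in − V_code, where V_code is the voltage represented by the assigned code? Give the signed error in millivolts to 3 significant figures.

−0.504 mV

Span = 7.16 V. LSB = 7.16 V / 2^11 ≈ 3.496 mV.
(1.607699 − (0)) / LSB = 1.607699 × 2048/7.16 = 459.8558. Nearest integer: k = 460.
Reconstructed level: 0 + 460 × 7.16/2048 V = 1.608203125 V.
e = 1.607699 − (1.608203125) = −0.504 mV.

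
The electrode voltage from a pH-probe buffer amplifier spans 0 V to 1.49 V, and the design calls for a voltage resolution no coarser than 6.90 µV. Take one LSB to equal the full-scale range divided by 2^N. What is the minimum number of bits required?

Span = 1.49 V.
Levels needed ≥ 1.49/6.90 µV = 215900. 2^18 = 262144 suffices, so N_min = 18.

18 bits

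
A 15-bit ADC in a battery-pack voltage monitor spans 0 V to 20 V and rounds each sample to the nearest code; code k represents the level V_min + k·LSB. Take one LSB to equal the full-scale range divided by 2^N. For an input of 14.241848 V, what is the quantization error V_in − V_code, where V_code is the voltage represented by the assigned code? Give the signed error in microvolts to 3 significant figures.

−95.4 µV

V_FS = 20 V. LSB = 20 V / 2^15 ≈ 0.6104 mV.
Position in LSBs: (14.241848 − (0)) × 32768/20 = 23333.8438; rounding gives k = 23334.
V_code = 0 + (23334/32768) × 20 = 14.241943359 V.
e = 14.241848 − (14.241943359) = −95.4 µV.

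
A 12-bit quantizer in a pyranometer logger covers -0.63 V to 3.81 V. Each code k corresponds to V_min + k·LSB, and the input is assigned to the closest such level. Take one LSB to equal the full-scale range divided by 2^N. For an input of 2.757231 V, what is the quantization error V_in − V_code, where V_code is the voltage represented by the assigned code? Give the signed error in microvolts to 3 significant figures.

−220 µV

Range = 3.81 − (-0.63) = 4.44 V. LSB = 4.44 V / 2^12 ≈ 1.084 mV.
Position in LSBs: (2.757231 − (-0.63)) × 4096/4.44 = 3124.7969; rounding gives k = 3125.
V_code = -0.63 + (3125/4096) × 4.44 = 2.757451172 V.
Error = V_in − V_code = 2.757231 − (2.757451172) = −220 µV.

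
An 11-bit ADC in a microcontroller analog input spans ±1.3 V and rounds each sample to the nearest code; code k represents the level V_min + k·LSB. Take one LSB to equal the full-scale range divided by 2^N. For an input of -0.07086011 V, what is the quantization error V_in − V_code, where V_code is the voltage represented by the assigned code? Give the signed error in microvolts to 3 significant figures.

+234 µV

The full-scale span is 1.3 − (-1.3) = 2.6 V. LSB = 2.6 V / 2^11 ≈ 1.270 mV.
(-0.07086011 − (-1.3)) / LSB = 1.22913989 × 2048/2.6 = 968.1840. Nearest integer: k = 968.
Reconstructed level: -1.3 + 968 × 2.6/2048 V = -0.07109375000 V.
e = -0.07086011 − (-0.07109375000) = +234 µV.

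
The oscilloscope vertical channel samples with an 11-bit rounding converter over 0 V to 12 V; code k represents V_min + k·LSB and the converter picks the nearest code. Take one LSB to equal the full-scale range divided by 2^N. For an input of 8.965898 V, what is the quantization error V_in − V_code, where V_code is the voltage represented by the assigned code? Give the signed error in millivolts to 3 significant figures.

Full-scale range = 12 V. LSB = 12 V / 2^11 ≈ 5.859 mV.
(V_in − V_min)/LSB = (8.965898 − (0)) × 2048/12 = 1530.1799 → nearest code k = 1530.
V_code = V_min + k × range/2^11 = 0 + 1530 × 12/2048 = 8.964843750 V.
V_in − V_code = 8.965898 − (8.964843750) = +1.05 mV.

+1.05 mV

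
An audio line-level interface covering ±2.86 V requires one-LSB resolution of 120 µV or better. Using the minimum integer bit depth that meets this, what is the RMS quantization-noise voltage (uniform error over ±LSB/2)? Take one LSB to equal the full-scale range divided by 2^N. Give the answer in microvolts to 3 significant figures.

The full-scale span is 2.86 − (-2.86) = 5.72 V.
Levels needed ≥ 5.72/120 µV = 47670. 2^16 = 65536 suffices, so N_min = 16.
Step size = 5.72/65536 V = 87.280 µV.
V_rms = LSB/√12 = 25.2 µV.

25.2 µV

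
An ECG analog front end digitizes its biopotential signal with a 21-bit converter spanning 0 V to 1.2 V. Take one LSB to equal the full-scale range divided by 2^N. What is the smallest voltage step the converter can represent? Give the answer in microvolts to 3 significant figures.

Range is 1.2 V.
There are 2^21 = 2097152 steps.
Step size = 1.2/2097152 V = 0.572 µV.

0.572 µV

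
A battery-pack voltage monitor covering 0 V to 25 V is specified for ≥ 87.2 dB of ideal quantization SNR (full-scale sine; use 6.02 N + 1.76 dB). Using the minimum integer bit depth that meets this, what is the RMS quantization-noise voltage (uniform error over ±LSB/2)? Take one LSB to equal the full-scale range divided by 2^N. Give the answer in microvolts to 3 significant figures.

Range is 25 V.
N ≥ (87.2 − 1.76)/6.02 = 14.193 → N_min = 15.
LSB = 25 V / 2^15 = 0.76294 mV.
V_rms = LSB/√12 = 220 µV.

220 µV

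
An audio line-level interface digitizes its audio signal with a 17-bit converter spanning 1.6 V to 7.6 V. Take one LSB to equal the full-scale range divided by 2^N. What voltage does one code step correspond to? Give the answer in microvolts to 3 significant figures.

Span: 7.6 V − (1.6 V) = 6 V.
There are 2^17 = 131072 steps.
One LSB is 6 V / 131072 = 45.8 µV.

45.8 µV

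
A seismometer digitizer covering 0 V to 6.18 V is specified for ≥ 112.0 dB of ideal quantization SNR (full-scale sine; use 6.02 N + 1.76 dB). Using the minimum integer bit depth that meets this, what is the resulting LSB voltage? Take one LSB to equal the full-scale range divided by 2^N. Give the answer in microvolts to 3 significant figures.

V_FS = 6.18 V.
6.02 N + 1.76 ≥ 112.0 gives N ≥ 18.312, so the minimum integer is 19.
LSB = 6.18 V ÷ 2^19 = 6.18/524288 V = 11.8 µV.

11.8 µV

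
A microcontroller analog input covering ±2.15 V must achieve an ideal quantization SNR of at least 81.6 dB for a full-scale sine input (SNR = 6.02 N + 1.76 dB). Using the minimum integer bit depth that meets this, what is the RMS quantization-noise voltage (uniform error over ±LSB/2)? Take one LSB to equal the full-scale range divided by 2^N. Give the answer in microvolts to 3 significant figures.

Range = 2.15 − (-2.15) = 4.3 V.
Required N = ⌈(81.6 − 1.76)/6.02⌉ = ⌈13.262⌉ = 14.
LSB = 4.3 V ÷ 2^14 = 4.3/16384 V = 262.45 µV.
RMS noise = LSB/√12 = 75.8 µV.

75.8 µV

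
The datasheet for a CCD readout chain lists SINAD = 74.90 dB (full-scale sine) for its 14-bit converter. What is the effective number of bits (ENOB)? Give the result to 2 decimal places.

ENOB = (74.90 − 1.76)/6.02 = 12.1495 bits.

12.15 bits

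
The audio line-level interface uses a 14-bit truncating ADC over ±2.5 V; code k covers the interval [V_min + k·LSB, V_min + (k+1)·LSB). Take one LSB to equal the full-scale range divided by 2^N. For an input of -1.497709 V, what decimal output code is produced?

3284

Full-scale range = 2.5 V − (-2.5 V) = 5 V. LSB = 5 V / 2^14 ≈ 305.2 µV.
code = ⌊(V_in − V_min)/LSB⌋ = ⌊(V_in − V_min) × 2^14 / range⌋
     = ⌊(-1.497709 − (-2.5)) × 16384 / 5⌋ = ⌊1.002291 × 16384/5⌋
     = ⌊3284.307⌋ = 3284.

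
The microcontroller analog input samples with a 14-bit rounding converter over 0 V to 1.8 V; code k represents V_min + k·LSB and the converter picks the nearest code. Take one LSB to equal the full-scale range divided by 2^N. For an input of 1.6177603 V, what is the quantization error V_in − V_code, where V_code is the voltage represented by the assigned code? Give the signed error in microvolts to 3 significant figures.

Span = 1.8 V. LSB = 1.8 V / 2^14 ≈ 109.9 µV.
Position in LSBs: (1.6177603 − (0)) × 16384/1.8 = 14725.2138; rounding gives k = 14725.
Reconstructed level: 0 + 14725 × 1.8/16384 V = 1.6177368164 V.
V_in − V_code = 1.6177603 − (1.6177368164) = +23.5 µV.

+23.5 µV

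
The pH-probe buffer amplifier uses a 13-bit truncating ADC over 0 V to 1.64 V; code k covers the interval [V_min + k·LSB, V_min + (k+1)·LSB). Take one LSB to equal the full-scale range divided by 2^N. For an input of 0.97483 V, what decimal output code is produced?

4869

Range is 1.64 V. LSB = 1.64 V / 2^13 ≈ 200.2 µV.
code = ⌊(V_in − V_min)/LSB⌋ = ⌊(V_in − V_min) × 2^13 / range⌋
     = ⌊(0.97483 − (0)) × 8192 / 1.64⌋ = ⌊0.97483 × 8192/1.64⌋
     = ⌊4869.395⌋ = 4869.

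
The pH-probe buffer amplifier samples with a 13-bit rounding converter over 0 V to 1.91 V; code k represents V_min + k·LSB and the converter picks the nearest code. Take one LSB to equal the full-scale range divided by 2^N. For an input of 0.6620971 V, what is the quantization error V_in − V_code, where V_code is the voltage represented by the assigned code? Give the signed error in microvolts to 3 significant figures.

Full-scale range = 1.91 V. LSB = 1.91 V / 2^13 ≈ 233.2 µV.
(0.6620971 − (0)) / LSB = 0.6620971 × 8192/1.91 = 2839.7379. Nearest integer: k = 2840.
Reconstructed level: 0 + 2840 × 1.91/8192 V = 0.6621582031 V.
V_in − V_code = 0.6620971 − (0.6621582031) = −61.1 µV.

−61.1 µV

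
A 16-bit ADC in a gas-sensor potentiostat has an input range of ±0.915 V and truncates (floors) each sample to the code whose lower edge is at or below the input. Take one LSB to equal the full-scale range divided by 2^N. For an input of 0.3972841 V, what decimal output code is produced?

Full-scale range = 0.915 V − (-0.915 V) = 1.83 V. LSB = 1.83 V / 2^16 ≈ 27.92 µV.
code = ⌊(V_in − V_min)/LSB⌋ = ⌊(V_in − V_min) × 2^16 / range⌋
     = ⌊(0.3972841 − (-0.915)) × 65536 / 1.83⌋ = ⌊1.3122841 × 65536/1.83⌋
     = ⌊46995.547⌋ = 46995.

46995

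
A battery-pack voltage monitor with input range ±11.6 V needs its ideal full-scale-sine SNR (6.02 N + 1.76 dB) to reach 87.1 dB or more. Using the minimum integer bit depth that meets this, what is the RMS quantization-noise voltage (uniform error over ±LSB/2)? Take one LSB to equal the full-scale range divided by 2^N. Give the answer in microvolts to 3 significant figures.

204 µV

The full-scale span is 11.6 − (-11.6) = 23.2 V.
Required N = ⌈(87.1 − 1.76)/6.02⌉ = ⌈14.176⌉ = 15.
LSB = 23.2 V / 2^15 = 0.70801 mV.
σ_q = LSB/√12 = 0.70801 mV/3.4641 = 204 µV.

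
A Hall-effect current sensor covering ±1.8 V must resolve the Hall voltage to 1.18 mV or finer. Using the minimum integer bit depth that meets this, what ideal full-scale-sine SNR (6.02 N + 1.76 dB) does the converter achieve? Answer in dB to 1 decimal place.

74.0 dB

Range = 1.8 − (-1.8) = 3.6 V.
Required number of levels: 3.6/1.18 mV = 3050.8; smallest N with 2^N ≥ that is 12.
SNR = 6.02 × 12 + 1.76 = 74.00 dB.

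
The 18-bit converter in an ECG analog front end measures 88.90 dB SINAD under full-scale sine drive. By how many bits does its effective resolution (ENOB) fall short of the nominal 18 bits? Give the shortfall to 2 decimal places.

N_eff = (88.90 − 1.76)/6.02 = 14.4751 bits.
Shortfall = 18 − 14.4751 = 3.5249 bits.

3.52 bits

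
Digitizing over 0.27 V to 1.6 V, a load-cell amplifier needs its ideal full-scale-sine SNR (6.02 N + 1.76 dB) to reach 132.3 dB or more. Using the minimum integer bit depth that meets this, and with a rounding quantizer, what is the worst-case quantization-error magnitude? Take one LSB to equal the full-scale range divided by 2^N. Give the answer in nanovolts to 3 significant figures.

Full-scale range = 1.6 V − (0.27 V) = 1.33 V.
Solving 6.02 N ≥ 132.3 − 1.76: N ≥ 21.684. Round up → N = 22.
One LSB is 1.33 V / 4194304 = 317.10 nV.
Max error for round-to-nearest is LSB/2 = 159 nV.

159 nV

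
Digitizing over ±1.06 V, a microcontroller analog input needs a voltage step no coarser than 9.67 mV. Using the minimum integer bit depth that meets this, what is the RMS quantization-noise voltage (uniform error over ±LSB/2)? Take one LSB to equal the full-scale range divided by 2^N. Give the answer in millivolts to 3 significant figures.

2.39 mV

Full-scale range = 1.06 V − (-1.06 V) = 2.12 V.
2.12 V / 9.67 mV = 219.2. Since 2^7 = 128 and 2^8 = 256, N = 8.
LSB = 2.12 V / 2^8 = 8.2813 mV.
σ_q = LSB/√12 = 8.2813 mV/3.4641 = 2.39 mV.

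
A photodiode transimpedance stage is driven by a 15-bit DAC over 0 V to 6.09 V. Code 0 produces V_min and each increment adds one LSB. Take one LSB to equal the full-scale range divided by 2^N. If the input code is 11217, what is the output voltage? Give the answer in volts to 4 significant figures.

Span = 6.09 V. LSB = 6.09 V / 2^15.
V_out = 0 + 11217 × (6.09/32768) V
      = 0 V + 2.08470 V = 2.08470 V.

2.085 V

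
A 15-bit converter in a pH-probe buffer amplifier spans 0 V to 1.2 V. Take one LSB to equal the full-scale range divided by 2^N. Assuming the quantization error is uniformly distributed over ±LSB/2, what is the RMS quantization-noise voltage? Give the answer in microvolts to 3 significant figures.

Range is 1.2 V.
LSB = 1.2 V ÷ 2^15 = 1.2/32768 V = 36.621 µV.
RMS of a uniform error over width LSB is LSB/√12 = 10.6 µV.

10.6 µV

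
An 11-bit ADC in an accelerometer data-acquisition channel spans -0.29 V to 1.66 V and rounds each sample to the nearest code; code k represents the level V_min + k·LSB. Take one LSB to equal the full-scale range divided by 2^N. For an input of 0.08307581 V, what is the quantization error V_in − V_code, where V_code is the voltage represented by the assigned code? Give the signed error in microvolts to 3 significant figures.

−166 µV

Full-scale range = 1.66 V − (-0.29 V) = 1.95 V. LSB = 1.95 V / 2^11 ≈ 0.9521 mV.
(0.08307581 − (-0.29)) / LSB = 0.37307581 × 2048/1.95 = 391.8253. Nearest integer: k = 392.
Reconstructed level: -0.29 + 392 × 1.95/2048 V = 0.08324218750 V.
V_in − V_code = 0.08307581 − (0.08324218750) = −166 µV.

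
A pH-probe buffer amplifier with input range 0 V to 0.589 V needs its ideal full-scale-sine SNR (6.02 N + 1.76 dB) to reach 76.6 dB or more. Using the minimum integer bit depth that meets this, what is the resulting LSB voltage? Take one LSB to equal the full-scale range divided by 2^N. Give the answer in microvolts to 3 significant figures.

71.9 µV

Full-scale range = 0.589 V.
Required N = ⌈(76.6 − 1.76)/6.02⌉ = ⌈12.432⌉ = 13.
One LSB is 0.589 V / 8192 = 71.9 µV.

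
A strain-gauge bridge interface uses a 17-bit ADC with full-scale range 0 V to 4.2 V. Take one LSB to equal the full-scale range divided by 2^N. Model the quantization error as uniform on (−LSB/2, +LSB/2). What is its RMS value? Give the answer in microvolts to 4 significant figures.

Span = 4.2 V.
LSB = 4.2 V / 2^17 = 32.0435 µV.
σ_q = LSB/√12 = 32.0435 µV/3.4641 = 9.250 µV.

9.250 µV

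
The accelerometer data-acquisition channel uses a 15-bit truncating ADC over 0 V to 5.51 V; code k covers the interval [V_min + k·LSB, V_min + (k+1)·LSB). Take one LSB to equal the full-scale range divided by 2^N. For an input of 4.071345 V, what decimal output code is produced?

24212

Span = 5.51 V. LSB = 5.51 V / 2^15 ≈ 168.2 µV.
code = ⌊(V_in − V_min)/LSB⌋ = ⌊(V_in − V_min) × 2^15 / range⌋
     = ⌊(4.071345 − (0)) × 32768 / 5.51⌋ = ⌊4.071345 × 32768/5.51⌋
     = ⌊24212.311⌋ = 24212.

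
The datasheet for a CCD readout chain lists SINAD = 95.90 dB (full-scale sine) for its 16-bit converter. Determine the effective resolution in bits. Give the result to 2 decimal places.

15.64 bits

ENOB = (SINAD − 1.76) / 6.02 = (95.90 − 1.76) / 6.02 = 94.14 / 6.02 = 15.6379.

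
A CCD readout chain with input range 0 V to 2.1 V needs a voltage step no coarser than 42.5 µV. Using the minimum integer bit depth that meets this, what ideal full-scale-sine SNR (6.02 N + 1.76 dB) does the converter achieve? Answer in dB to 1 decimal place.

V_FS = 2.1 V.
Required number of levels: 2.1/42.5 µV = 49412; smallest N with 2^N ≥ that is 16.
SNR = 6.02 × 16 + 1.76 = 98.08 dB.

98.1 dB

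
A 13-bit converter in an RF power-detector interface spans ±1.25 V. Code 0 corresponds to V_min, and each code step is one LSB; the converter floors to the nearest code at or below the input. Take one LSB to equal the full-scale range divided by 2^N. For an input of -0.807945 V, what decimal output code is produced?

Full-scale range = 1.25 V − (-1.25 V) = 2.5 V. LSB = 2.5 V / 2^13 ≈ 305.2 µV.
code = ⌊(V_in − V_min)/LSB⌋ = ⌊(V_in − V_min) × 2^13 / range⌋
     = ⌊(-0.807945 − (-1.25)) × 8192 / 2.5⌋ = ⌊0.442055 × 8192/2.5⌋
     = ⌊1448.526⌋ = 1448.

1448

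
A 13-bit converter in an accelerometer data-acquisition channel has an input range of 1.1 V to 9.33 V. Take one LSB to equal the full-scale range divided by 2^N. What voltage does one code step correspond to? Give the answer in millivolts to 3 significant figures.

1.00 mV

Range = 9.33 − (1.1) = 8.23 V.
Number of codes = 2^13 = 8192.
Step size = 8.23/8192 V = 1.00 mV.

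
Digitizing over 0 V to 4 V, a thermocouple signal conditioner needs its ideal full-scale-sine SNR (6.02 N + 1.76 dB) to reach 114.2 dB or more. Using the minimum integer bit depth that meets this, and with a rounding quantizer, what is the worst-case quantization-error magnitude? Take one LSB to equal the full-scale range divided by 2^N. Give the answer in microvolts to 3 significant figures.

3.81 µV

V_FS = 4 V.
Required N = ⌈(114.2 − 1.76)/6.02⌉ = ⌈18.678⌉ = 19.
LSB = 4 V ÷ 2^19 = 4/524288 V = 7.6294 µV.
|e|_max = LSB/2 = 3.81 µV.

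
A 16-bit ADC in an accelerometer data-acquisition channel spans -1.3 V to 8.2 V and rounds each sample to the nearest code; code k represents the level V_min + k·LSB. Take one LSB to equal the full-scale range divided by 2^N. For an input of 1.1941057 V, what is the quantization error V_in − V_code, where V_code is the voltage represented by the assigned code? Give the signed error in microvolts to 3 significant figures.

−50.2 µV

The full-scale span is 8.2 − (-1.3) = 9.5 V. LSB = 9.5 V / 2^16 ≈ 145.0 µV.
(1.1941057 − (-1.3)) / LSB = 2.4941057 × 65536/9.5 = 17205.6538. Nearest integer: k = 17206.
Reconstructed level: -1.3 + 17206 × 9.5/65536 V = 1.1941558838 V.
e = 1.1941057 − (1.1941558838) = −50.2 µV.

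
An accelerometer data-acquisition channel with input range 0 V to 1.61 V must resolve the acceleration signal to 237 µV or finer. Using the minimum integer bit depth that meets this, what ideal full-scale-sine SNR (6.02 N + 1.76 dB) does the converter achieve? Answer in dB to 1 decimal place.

80.0 dB

V_FS = 1.61 V.
Need 2^N ≥ 1.61 V / 237 µV = 6793 → N_min = 13.
6.02(13) + 1.76 = 80.02 dB.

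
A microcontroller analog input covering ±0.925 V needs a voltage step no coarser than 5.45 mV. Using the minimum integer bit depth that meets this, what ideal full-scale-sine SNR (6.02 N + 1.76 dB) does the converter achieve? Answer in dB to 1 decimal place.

Span: 0.925 V − (-0.925 V) = 1.85 V.
Required number of levels: 1.85/5.45 mV = 339.45; smallest N with 2^N ≥ that is 9.
SNR = 6.02 × 9 + 1.76 = 55.94 dB.

55.9 dB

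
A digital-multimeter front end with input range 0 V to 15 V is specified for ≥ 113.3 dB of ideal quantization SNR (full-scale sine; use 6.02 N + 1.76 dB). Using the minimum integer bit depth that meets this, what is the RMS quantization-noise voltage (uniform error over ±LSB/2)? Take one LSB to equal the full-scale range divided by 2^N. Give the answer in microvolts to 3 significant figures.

8.26 µV

V_FS = 15 V.
Required N = ⌈(113.3 − 1.76)/6.02⌉ = ⌈18.528⌉ = 19.
LSB = 15 V / 2^19 = 28.610 µV.
σ_q = LSB/√12 = 28.610 µV/3.4641 = 8.26 µV.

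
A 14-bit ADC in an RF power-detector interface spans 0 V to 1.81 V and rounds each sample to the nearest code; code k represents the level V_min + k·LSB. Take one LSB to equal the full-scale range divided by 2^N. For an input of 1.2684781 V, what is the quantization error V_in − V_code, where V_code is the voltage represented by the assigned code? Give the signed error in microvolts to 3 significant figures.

Span = 1.81 V. LSB = 1.81 V / 2^14 ≈ 110.5 µV.
(1.2684781 − (0)) / LSB = 1.2684781 × 16384/1.81 = 11482.1797. Nearest integer: k = 11482.
Reconstructed level: 0 + 11482 × 1.81/16384 V = 1.2684582520 V.
V_in − V_code = 1.2684781 − (1.2684582520) = +19.8 µV.

+19.8 µV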